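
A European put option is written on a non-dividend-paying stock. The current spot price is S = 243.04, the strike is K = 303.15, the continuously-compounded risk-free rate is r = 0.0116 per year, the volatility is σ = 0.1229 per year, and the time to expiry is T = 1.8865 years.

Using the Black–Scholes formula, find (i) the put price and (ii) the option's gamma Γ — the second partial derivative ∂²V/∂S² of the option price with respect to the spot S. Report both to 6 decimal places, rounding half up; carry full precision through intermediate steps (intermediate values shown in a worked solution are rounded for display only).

price = 56.192678
Γ = 0.005338

σ√T = 0.1229·√1.8865 = 0.168803
d₁ = (ln(S/K) + (r+σ²/2)T) / (σ√T) = (ln(243.04/303.15) + (0.0116+0.1229²/2)·1.8865) / 0.168803 = (-0.221002 + 0.036131) / 0.168803 = -1.095188
d₂ = d₁ − σ√T = -1.095188 − 0.168803 = -1.263991
e^{−rT} = e^{−0.0116·1.8865} = 0.978354
N(−d₁) = 0.863283,  N(−d₂) = 0.896883
Put price V = K·e^{−rT}·N(−d₂) − S·N(−d₁) = 266.004940 − 209.812261 = 56.192678
φ(d₁) = (1/√(2π))·e^{−d₁²/2} = 0.219006
Γ = φ(d₁) / (S·σ·√T) = 0.005338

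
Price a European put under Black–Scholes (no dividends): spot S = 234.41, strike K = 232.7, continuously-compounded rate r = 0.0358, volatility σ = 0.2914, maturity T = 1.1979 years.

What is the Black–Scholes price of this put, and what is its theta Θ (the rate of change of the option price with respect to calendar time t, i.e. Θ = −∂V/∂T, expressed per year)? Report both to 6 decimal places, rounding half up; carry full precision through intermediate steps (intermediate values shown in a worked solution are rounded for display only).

price = 23.588261
Θ = -7.842420

σ√T = 0.2914·√1.1979 = 0.318933
d₁ = (ln(S/K) + (r+σ²/2)T) / (σ√T) = (ln(234.41/232.7) + (0.0358+0.2914²/2)·1.1979) / 0.318933 = (0.007322 + 0.093744) / 0.318933 = 0.316887
d₂ = d₁ − σ√T = 0.316887 − 0.318933 = -0.002047
e^{−rT} = e^{−0.0358·1.1979} = 0.958022
N(−d₁) = 0.375665,  N(−d₂) = 0.500816
Put price V = K·e^{−rT}·N(−d₂) − S·N(−d₁) = 111.647851 − 88.059590 = 23.588261
φ(d₁) = (1/√(2π))·e^{−d₁²/2} = 0.379406
Θ = −S·φ(d₁)·σ/(2√T) + r·K·e^{−rT}·N(−d₂) = −11.839413 + 3.996993 = -7.842420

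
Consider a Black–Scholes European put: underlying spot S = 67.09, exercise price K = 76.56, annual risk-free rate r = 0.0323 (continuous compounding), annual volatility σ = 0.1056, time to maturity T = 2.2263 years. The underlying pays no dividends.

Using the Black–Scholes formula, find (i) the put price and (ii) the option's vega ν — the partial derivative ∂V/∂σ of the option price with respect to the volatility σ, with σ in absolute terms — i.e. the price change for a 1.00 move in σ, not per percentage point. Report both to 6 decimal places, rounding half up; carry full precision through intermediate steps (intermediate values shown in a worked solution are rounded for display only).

σ√T = 0.1056·√2.2263 = 0.157564
d₁ = (ln(S/K) + (r+σ²/2)T) / (σ√T) = (ln(67.09/76.56) + (0.0323+0.1056²/2)·2.2263) / 0.157564 = (-0.132040 + 0.084323) / 0.157564 = -0.302844
d₂ = d₁ − σ√T = -0.302844 − 0.157564 = -0.460407
e^{−rT} = e^{−0.0323·2.2263} = 0.930615
N(−d₁) = 0.618995,  N(−d₂) = 0.677388
Put price V = K·e^{−rT}·N(−d₂) − S·N(−d₁) = 48.262469 − 41.528407 = 6.734062
φ(d₁) = (1/√(2π))·e^{−d₁²/2} = 0.381061
ν = S·φ(d₁)·√T = 38.145578

price = 6.734062
ν = 38.145578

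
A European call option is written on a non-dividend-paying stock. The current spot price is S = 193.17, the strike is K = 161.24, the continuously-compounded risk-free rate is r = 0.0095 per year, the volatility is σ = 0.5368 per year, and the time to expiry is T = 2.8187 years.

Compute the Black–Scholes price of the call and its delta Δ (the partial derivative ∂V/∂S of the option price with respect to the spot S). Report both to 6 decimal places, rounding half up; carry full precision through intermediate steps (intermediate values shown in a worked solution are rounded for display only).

σ√T = 0.5368·√2.8187 = 0.901233
d₁ = (ln(S/K) + (r+σ²/2)T) / (σ√T) = (ln(193.17/161.24) + (0.0095+0.5368²/2)·2.8187) / 0.901233 = (0.180677 + 0.432888) / 0.901233 = 0.680806
d₂ = d₁ − σ√T = 0.680806 − 0.901233 = -0.220427
e^{−rT} = e^{−0.0095·2.8187} = 0.973578
N(d₁) = 0.752003,  N(d₂) = 0.412769
Call price V = S·N(d₁) − K·e^{−rT}·N(d₂) = 145.264388 − 64.796401 = 80.467987
Δ = N(d₁) = 0.752003

price = 80.467987
Δ = 0.752003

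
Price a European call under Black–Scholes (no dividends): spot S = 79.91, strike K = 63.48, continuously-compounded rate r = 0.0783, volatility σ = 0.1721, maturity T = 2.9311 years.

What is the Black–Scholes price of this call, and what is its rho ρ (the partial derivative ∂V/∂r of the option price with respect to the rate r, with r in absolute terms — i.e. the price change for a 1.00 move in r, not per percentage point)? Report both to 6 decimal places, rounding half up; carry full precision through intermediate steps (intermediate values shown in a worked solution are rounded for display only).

price = 29.921692
ρ = 136.245513

σ√T = 0.1721·√2.9311 = 0.294643
d₁ = (ln(S/K) + (r+σ²/2)T) / (σ√T) = (ln(79.91/63.48) + (0.0783+0.1721²/2)·2.9311) / 0.294643 = (0.230176 + 0.272912) / 0.294643 = 1.707451
d₂ = d₁ − σ√T = 1.707451 − 0.294643 = 1.412808
e^{−rT} = e^{−0.0783·2.9311} = 0.794927
N(d₁) = 0.956131,  N(d₂) = 0.921144
Call price V = S·N(d₁) − K·e^{−rT}·N(d₂) = 76.404416 − 46.482724 = 29.921692
ρ = K·T·e^{−rT}·N(d₂) = 136.245513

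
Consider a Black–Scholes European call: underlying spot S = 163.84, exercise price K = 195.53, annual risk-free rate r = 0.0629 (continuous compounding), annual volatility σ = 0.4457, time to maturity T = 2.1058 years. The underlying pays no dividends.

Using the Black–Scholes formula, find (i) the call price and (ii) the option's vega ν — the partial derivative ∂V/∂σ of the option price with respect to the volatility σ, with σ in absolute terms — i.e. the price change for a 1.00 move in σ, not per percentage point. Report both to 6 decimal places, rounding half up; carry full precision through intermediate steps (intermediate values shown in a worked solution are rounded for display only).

σ√T = 0.4457·√2.1058 = 0.646772
d₁ = (ln(S/K) + (r+σ²/2)T) / (σ√T) = (ln(163.84/195.53) + (0.0629+0.4457²/2)·2.1058) / 0.646772 = (-0.176823 + 0.341612) / 0.646772 = 0.254786
d₂ = d₁ − σ√T = 0.254786 − 0.646772 = -0.391986
e^{−rT} = e^{−0.0629·2.1058} = 0.875943
N(d₁) = 0.600556,  N(d₂) = 0.347534
Call price V = S·N(d₁) − K·e^{−rT}·N(d₂) = 98.395053 − 59.523243 = 38.871810
φ(d₁) = (1/√(2π))·e^{−d₁²/2} = 0.386201
ν = S·φ(d₁)·√T = 91.821054

price = 38.871810
ν = 91.821054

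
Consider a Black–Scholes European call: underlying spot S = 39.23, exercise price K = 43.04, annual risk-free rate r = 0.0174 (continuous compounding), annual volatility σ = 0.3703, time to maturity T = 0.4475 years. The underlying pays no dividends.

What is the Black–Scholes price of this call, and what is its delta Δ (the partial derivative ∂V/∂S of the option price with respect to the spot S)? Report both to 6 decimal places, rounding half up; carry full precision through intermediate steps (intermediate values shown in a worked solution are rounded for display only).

price = 2.533720
Δ = 0.413370

σ√T = 0.3703·√0.4475 = 0.247714
d₁ = (ln(S/K) + (r+σ²/2)T) / (σ√T) = (ln(39.23/43.04) + (0.0174+0.3703²/2)·0.4475) / 0.247714 = (-0.092688 + 0.038468) / 0.247714 = -0.218884
d₂ = d₁ − σ√T = -0.218884 − 0.247714 = -0.466598
e^{−rT} = e^{−0.0174·0.4475} = 0.992244
N(d₁) = 0.413370,  N(d₂) = 0.320394
Call price V = S·N(d₁) − K·e^{−rT}·N(d₂) = 16.216513 − 13.682793 = 2.533720
Δ = N(d₁) = 0.413370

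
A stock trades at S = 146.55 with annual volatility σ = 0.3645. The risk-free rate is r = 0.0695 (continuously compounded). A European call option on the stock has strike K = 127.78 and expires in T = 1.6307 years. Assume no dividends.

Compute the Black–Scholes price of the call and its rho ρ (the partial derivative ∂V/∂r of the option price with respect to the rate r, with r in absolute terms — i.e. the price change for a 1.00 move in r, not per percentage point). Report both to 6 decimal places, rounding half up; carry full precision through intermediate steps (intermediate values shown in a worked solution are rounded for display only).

price = 43.519725
ρ = 115.328226

σ√T = 0.3645·√1.6307 = 0.465462
d₁ = (ln(S/K) + (r+σ²/2)T) / (σ√T) = (ln(146.55/127.78) + (0.0695+0.3645²/2)·1.6307) / 0.465462 = (0.137057 + 0.221661) / 0.465462 = 0.770670
d₂ = d₁ − σ√T = 0.770670 − 0.465462 = 0.305208
e^{−rT} = e^{−0.0695·1.6307} = 0.892853
N(d₁) = 0.779549,  N(d₂) = 0.619896
Call price V = S·N(d₁) − K·e^{−rT}·N(d₂) = 114.242866 − 70.723141 = 43.519725
ρ = K·T·e^{−rT}·N(d₂) = 115.328226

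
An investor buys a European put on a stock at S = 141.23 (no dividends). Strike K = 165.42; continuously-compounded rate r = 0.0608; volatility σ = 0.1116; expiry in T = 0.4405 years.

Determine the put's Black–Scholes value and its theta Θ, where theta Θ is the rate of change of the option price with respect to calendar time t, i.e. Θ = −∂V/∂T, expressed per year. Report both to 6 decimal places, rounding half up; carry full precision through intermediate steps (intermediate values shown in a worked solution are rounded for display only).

price = 19.989051
Θ = 8.397494

σ√T = 0.1116·√0.4405 = 0.074069
d₁ = (ln(S/K) + (r+σ²/2)T) / (σ√T) = (ln(141.23/165.42) + (0.0608+0.1116²/2)·0.4405) / 0.074069 = (-0.158098 + 0.029526) / 0.074069 = -1.735844
d₂ = d₁ − σ√T = -1.735844 − 0.074069 = -1.809913
e^{−rT} = e^{−0.0608·0.4405} = 0.973573
N(−d₁) = 0.958704,  N(−d₂) = 0.964845
Put price V = K·e^{−rT}·N(−d₂) − S·N(−d₁) = 155.386855 − 135.397804 = 19.989051
φ(d₁) = (1/√(2π))·e^{−d₁²/2} = 0.088433
Θ = −S·φ(d₁)·σ/(2√T) + r·K·e^{−rT}·N(−d₂) = −1.050027 + 9.447521 = 8.397494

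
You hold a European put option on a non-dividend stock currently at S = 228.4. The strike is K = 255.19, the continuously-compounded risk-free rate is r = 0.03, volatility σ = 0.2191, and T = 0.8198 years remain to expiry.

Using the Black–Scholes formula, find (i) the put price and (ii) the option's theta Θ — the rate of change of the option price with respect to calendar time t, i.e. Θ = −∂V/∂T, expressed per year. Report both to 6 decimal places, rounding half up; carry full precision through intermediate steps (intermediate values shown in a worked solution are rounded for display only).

σ√T = 0.2191·√0.8198 = 0.198379
d₁ = (ln(S/K) + (r+σ²/2)T) / (σ√T) = (ln(228.4/255.19) + (0.03+0.2191²/2)·0.8198) / 0.198379 = (-0.110910 + 0.044271) / 0.198379 = -0.335916
d₂ = d₁ − σ√T = -0.335916 − 0.198379 = -0.534295
e^{−rT} = e^{−0.03·0.8198} = 0.975706
N(−d₁) = 0.631533,  N(−d₂) = 0.703431
Put price V = K·e^{−rT}·N(−d₂) − S·N(−d₁) = 175.147637 − 144.242086 = 30.905551
φ(d₁) = (1/√(2π))·e^{−d₁²/2} = 0.377057
Θ = −S·φ(d₁)·σ/(2√T) + r·K·e^{−rT}·N(−d₂) = −10.419859 + 5.254429 = -5.165430

price = 30.905551
Θ = -5.165430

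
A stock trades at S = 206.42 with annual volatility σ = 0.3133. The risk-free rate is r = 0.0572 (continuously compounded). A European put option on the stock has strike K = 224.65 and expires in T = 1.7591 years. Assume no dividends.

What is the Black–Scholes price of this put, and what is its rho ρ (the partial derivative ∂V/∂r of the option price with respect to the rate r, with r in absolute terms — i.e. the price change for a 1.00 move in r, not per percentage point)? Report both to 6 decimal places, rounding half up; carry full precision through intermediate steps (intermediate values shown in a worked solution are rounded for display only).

σ√T = 0.3133·√1.7591 = 0.415533
d₁ = (ln(S/K) + (r+σ²/2)T) / (σ√T) = (ln(206.42/224.65) + (0.0572+0.3133²/2)·1.7591) / 0.415533 = (-0.084631 + 0.186954) / 0.415533 = 0.246247
d₂ = d₁ − σ√T = 0.246247 − 0.415533 = -0.169286
e^{−rT} = e^{−0.0572·1.7591} = 0.904276
N(−d₁) = 0.402746,  N(−d₂) = 0.567214
Put price V = K·e^{−rT}·N(−d₂) − S·N(−d₁) = 115.227104 − 83.134746 = 32.092359
ρ = −K·T·e^{−rT}·N(−d₂) = -202.695999

price = 32.092359
ρ = -202.695999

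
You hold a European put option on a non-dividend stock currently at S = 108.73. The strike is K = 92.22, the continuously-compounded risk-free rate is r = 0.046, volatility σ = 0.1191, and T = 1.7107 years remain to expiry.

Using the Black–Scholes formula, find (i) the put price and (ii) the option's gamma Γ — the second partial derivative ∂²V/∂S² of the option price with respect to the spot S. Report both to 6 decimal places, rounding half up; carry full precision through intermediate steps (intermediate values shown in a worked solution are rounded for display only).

σ√T = 0.1191·√1.7107 = 0.155775
d₁ = (ln(S/K) + (r+σ²/2)T) / (σ√T) = (ln(108.73/92.22) + (0.046+0.1191²/2)·1.7107) / 0.155775 = (0.164691 + 0.090825) / 0.155775 = 1.640285
d₂ = d₁ − σ√T = 1.640285 − 0.155775 = 1.484509
e^{−rT} = e^{−0.046·1.7107} = 0.924324
N(−d₁) = 0.050473,  N(−d₂) = 0.068837
Put price V = K·e^{−rT}·N(−d₂) − S·N(−d₁) = 5.867741 − 5.487929 = 0.379813
φ(d₁) = (1/√(2π))·e^{−d₁²/2} = 0.103913
Γ = φ(d₁) / (S·σ·√T) = 0.006135

price = 0.379813
Γ = 0.006135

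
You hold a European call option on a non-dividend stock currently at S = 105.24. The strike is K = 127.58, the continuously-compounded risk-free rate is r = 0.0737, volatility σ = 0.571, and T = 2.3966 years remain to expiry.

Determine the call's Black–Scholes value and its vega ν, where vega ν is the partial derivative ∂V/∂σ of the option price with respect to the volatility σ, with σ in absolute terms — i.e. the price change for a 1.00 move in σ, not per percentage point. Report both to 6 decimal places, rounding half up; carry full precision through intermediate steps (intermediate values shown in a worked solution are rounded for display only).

σ√T = 0.571·√2.3966 = 0.883963
d₁ = (ln(S/K) + (r+σ²/2)T) / (σ√T) = (ln(105.24/127.58) + (0.0737+0.571²/2)·2.3966) / 0.883963 = (-0.192500 + 0.567324) / 0.883963 = 0.424027
d₂ = d₁ − σ√T = 0.424027 − 0.883963 = -0.459935
e^{−rT} = e^{−0.0737·2.3966} = 0.838090
N(d₁) = 0.664227,  N(d₂) = 0.322781
Call price V = S·N(d₁) − K·e^{−rT}·N(d₂) = 69.903251 − 34.512926 = 35.390325
φ(d₁) = (1/√(2π))·e^{−d₁²/2} = 0.364642
ν = S·φ(d₁)·√T = 59.408120

price = 35.390325
ν = 59.408120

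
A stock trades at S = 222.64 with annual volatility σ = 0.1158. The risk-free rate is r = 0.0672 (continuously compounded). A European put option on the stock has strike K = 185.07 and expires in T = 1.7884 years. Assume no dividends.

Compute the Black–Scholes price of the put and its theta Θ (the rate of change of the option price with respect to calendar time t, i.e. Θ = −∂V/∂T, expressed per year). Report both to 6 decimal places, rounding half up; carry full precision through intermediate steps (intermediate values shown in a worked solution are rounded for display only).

price = 0.271976
Θ = -0.150806

σ√T = 0.1158·√1.7884 = 0.154861
d₁ = (ln(S/K) + (r+σ²/2)T) / (σ√T) = (ln(222.64/185.07) + (0.0672+0.1158²/2)·1.7884) / 0.154861 = (0.184822 + 0.132171) / 0.154861 = 2.046960
d₂ = d₁ − σ√T = 2.046960 − 0.154861 = 1.892099
e^{−rT} = e^{−0.0672·1.7884} = 0.886760
N(−d₁) = 0.020331,  N(−d₂) = 0.029239
Put price V = K·e^{−rT}·N(−d₂) − S·N(−d₁) = 4.798475 − 4.526499 = 0.271976
φ(d₁) = (1/√(2π))·e^{−d₁²/2} = 0.049097
Θ = −S·φ(d₁)·σ/(2√T) + r·K·e^{−rT}·N(−d₂) = −0.473264 + 0.322457 = -0.150806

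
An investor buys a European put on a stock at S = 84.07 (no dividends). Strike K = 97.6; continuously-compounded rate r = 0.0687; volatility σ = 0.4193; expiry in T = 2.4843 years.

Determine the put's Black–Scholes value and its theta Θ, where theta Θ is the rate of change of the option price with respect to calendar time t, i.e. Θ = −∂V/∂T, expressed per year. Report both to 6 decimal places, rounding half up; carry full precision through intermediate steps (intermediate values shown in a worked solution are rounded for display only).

price = 20.656883
Θ = -0.688062

σ√T = 0.4193·√2.4843 = 0.660887
d₁ = (ln(S/K) + (r+σ²/2)T) / (σ√T) = (ln(84.07/97.6) + (0.0687+0.4193²/2)·2.4843) / 0.660887 = (-0.149228 + 0.389057) / 0.660887 = 0.362890
d₂ = d₁ − σ√T = 0.362890 − 0.660887 = -0.297996
e^{−rT} = e^{−0.0687·2.4843} = 0.843099
N(−d₁) = 0.358343,  N(−d₂) = 0.617147
Put price V = K·e^{−rT}·N(−d₂) − S·N(−d₁) = 50.782820 − 30.125936 = 20.656883
φ(d₁) = (1/√(2π))·e^{−d₁²/2} = 0.373520
Θ = −S·φ(d₁)·σ/(2√T) + r·K·e^{−rT}·N(−d₂) = −4.176842 + 3.488780 = -0.688062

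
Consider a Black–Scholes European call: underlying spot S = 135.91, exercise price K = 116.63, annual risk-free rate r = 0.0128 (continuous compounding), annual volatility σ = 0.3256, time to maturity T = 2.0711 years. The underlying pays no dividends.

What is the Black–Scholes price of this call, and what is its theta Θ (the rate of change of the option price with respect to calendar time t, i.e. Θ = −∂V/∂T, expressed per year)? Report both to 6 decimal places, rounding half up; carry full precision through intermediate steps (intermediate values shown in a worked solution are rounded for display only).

price = 35.912393
Θ = -5.882253

σ√T = 0.3256·√2.0711 = 0.468581
d₁ = (ln(S/K) + (r+σ²/2)T) / (σ√T) = (ln(135.91/116.63) + (0.0128+0.3256²/2)·2.0711) / 0.468581 = (0.152986 + 0.136294) / 0.468581 = 0.617354
d₂ = d₁ − σ√T = 0.617354 − 0.468581 = 0.148773
e^{−rT} = e^{−0.0128·2.0711} = 0.973838
N(d₁) = 0.731499,  N(d₂) = 0.559134
Call price V = S·N(d₁) − K·e^{−rT}·N(d₂) = 99.418092 − 63.505700 = 35.912393
φ(d₁) = (1/√(2π))·e^{−d₁²/2} = 0.329723
Θ = −S·φ(d₁)·σ/(2√T) − r·K·e^{−rT}·N(d₂) = −5.069380 − 0.812873 = -5.882253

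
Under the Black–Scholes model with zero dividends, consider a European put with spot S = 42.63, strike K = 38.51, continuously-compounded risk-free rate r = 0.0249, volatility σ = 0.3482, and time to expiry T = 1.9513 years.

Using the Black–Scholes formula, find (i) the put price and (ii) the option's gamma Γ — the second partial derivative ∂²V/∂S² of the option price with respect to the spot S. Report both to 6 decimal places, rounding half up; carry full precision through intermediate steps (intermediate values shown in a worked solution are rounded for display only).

σ√T = 0.3482·√1.9513 = 0.486397
d₁ = (ln(S/K) + (r+σ²/2)T) / (σ√T) = (ln(42.63/38.51) + (0.0249+0.3482²/2)·1.9513) / 0.486397 = (0.101640 + 0.166878) / 0.486397 = 0.552057
d₂ = d₁ − σ√T = 0.552057 − 0.486397 = 0.065660
e^{−rT} = e^{−0.0249·1.9513} = 0.952574
N(−d₁) = 0.290455,  N(−d₂) = 0.473824
Put price V = K·e^{−rT}·N(−d₂) − S·N(−d₁) = 17.381597 − 12.382087 = 4.999510
φ(d₁) = (1/√(2π))·e^{−d₁²/2} = 0.342555
Γ = φ(d₁) / (S·σ·√T) = 0.016521

price = 4.999510
Γ = 0.016521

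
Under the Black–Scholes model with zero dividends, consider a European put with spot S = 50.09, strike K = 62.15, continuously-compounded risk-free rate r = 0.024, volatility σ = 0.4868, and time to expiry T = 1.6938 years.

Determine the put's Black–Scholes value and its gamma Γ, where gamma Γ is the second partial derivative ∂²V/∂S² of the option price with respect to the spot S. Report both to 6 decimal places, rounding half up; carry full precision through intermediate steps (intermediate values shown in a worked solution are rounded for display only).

price = 18.933983
Γ = 0.012561

σ√T = 0.4868·√1.6938 = 0.633551
d₁ = (ln(S/K) + (r+σ²/2)T) / (σ√T) = (ln(50.09/62.15) + (0.024+0.4868²/2)·1.6938) / 0.633551 = (-0.215729 + 0.241345) / 0.633551 = 0.040431
d₂ = d₁ − σ√T = 0.040431 − 0.633551 = -0.593120
e^{−rT} = e^{−0.024·1.6938} = 0.960164
N(−d₁) = 0.483875,  N(−d₂) = 0.723450
Put price V = K·e^{−rT}·N(−d₂) − S·N(−d₁) = 43.171265 − 24.237282 = 18.933983
φ(d₁) = (1/√(2π))·e^{−d₁²/2} = 0.398616
Γ = φ(d₁) / (S·σ·√T) = 0.012561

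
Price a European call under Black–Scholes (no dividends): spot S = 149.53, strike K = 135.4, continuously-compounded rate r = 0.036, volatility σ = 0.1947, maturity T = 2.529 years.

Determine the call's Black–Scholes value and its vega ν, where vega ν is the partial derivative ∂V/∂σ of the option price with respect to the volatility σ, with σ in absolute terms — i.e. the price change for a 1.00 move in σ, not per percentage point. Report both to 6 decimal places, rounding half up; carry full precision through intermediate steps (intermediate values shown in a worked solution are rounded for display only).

price = 32.800999
ν = 70.558773

σ√T = 0.1947·√2.529 = 0.309628
d₁ = (ln(S/K) + (r+σ²/2)T) / (σ√T) = (ln(149.53/135.4) + (0.036+0.1947²/2)·2.529) / 0.309628 = (0.099264 + 0.138979) / 0.309628 = 0.769447
d₂ = d₁ − σ√T = 0.769447 − 0.309628 = 0.459819
e^{−rT} = e^{−0.036·2.529} = 0.912978
N(d₁) = 0.779186,  N(d₂) = 0.677177
Call price V = S·N(d₁) − K·e^{−rT}·N(d₂) = 116.511690 − 83.710690 = 32.800999
φ(d₁) = (1/√(2π))·e^{−d₁²/2} = 0.296721
ν = S·φ(d₁)·√T = 70.558773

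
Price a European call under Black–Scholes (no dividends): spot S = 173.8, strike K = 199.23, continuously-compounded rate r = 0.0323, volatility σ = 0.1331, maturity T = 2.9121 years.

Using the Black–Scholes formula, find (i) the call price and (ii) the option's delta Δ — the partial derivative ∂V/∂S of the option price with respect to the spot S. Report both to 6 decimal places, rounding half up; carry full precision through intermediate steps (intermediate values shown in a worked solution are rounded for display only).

price = 12.562485
Δ = 0.470696

σ√T = 0.1331·√2.9121 = 0.227134
d₁ = (ln(S/K) + (r+σ²/2)T) / (σ√T) = (ln(173.8/199.23) + (0.0323+0.1331²/2)·2.9121) / 0.227134 = (-0.136555 + 0.119856) / 0.227134 = -0.073521
d₂ = d₁ − σ√T = -0.073521 − 0.227134 = -0.300654
e^{−rT} = e^{−0.0323·2.9121} = 0.910227
N(d₁) = 0.470696,  N(d₂) = 0.381839
Call price V = S·N(d₁) − K·e^{−rT}·N(d₂) = 81.806925 − 69.244440 = 12.562485
Δ = N(d₁) = 0.470696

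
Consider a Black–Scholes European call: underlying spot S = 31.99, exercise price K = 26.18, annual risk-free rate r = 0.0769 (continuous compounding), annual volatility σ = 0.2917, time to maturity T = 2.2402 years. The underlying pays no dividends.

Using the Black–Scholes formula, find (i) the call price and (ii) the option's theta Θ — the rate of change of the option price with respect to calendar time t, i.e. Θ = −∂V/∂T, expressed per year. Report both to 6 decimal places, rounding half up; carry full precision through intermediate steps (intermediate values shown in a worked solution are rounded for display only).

σ√T = 0.2917·√2.2402 = 0.436596
d₁ = (ln(S/K) + (r+σ²/2)T) / (σ√T) = (ln(31.99/26.18) + (0.0769+0.2917²/2)·2.2402) / 0.436596 = (0.200428 + 0.267579) / 0.436596 = 1.071945
d₂ = d₁ − σ√T = 1.071945 − 0.436596 = 0.635349
e^{−rT} = e^{−0.0769·2.2402} = 0.841751
N(d₁) = 0.858128,  N(d₂) = 0.737400
Call price V = S·N(d₁) − K·e^{−rT}·N(d₂) = 27.451504 − 16.250100 = 11.201404
φ(d₁) = (1/√(2π))·e^{−d₁²/2} = 0.224592
Θ = −S·φ(d₁)·σ/(2√T) − r·K·e^{−rT}·N(d₂) = −0.700117 − 1.249633 = -1.949750

price = 11.201404
Θ = -1.949750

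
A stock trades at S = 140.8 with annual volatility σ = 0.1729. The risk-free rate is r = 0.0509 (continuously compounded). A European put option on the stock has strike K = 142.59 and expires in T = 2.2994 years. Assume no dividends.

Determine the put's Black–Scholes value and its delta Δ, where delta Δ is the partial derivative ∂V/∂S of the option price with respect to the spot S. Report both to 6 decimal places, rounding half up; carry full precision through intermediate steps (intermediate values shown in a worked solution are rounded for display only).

σ√T = 0.1729·√2.2994 = 0.262182
d₁ = (ln(S/K) + (r+σ²/2)T) / (σ√T) = (ln(140.8/142.59) + (0.0509+0.1729²/2)·2.2994) / 0.262182 = (-0.012633 + 0.151409) / 0.262182 = 0.529313
d₂ = d₁ − σ√T = 0.529313 − 0.262182 = 0.267131
e^{−rT} = e^{−0.0509·2.2994} = 0.889550
N(−d₁) = 0.298294,  N(−d₂) = 0.394684
Put price V = K·e^{−rT}·N(−d₂) − S·N(−d₁) = 50.062097 − 41.999822 = 8.062274
Δ = −N(−d₁) = -0.298294

price = 8.062274
Δ = -0.298294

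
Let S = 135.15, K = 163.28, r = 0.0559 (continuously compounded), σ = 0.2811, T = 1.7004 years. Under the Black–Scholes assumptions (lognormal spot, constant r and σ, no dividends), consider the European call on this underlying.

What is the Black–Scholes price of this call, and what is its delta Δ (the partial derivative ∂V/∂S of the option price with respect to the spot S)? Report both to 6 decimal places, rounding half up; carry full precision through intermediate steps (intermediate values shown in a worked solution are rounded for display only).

price = 14.626533
Δ = 0.470805

σ√T = 0.2811·√1.7004 = 0.366553
d₁ = (ln(S/K) + (r+σ²/2)T) / (σ√T) = (ln(135.15/163.28) + (0.0559+0.2811²/2)·1.7004) / 0.366553 = (-0.189081 + 0.162233) / 0.366553 = -0.073246
d₂ = d₁ − σ√T = -0.073246 − 0.366553 = -0.439799
e^{−rT} = e^{−0.0559·1.7004} = 0.909325
N(d₁) = 0.470805,  N(d₂) = 0.330042
Call price V = S·N(d₁) − K·e^{−rT}·N(d₂) = 63.629330 − 49.002796 = 14.626533
Δ = N(d₁) = 0.470805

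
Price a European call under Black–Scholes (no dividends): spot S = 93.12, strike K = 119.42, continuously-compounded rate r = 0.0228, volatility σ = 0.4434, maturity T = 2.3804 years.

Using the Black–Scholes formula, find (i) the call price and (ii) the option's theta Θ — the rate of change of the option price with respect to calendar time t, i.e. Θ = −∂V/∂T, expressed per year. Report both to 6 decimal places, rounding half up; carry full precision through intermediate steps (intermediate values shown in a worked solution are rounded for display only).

price = 18.668336
Θ = -6.014115

σ√T = 0.4434·√2.3804 = 0.684102
d₁ = (ln(S/K) + (r+σ²/2)T) / (σ√T) = (ln(93.12/119.42) + (0.0228+0.4434²/2)·2.3804) / 0.684102 = (-0.248758 + 0.288271) / 0.684102 = 0.057759
d₂ = d₁ − σ√T = 0.057759 − 0.684102 = -0.626343
e^{−rT} = e^{−0.0228·2.3804} = 0.947173
N(d₁) = 0.523030,  N(d₂) = 0.265545
Call price V = S·N(d₁) − K·e^{−rT}·N(d₂) = 48.704523 − 30.036186 = 18.668336
φ(d₁) = (1/√(2π))·e^{−d₁²/2} = 0.398277
Θ = −S·φ(d₁)·σ/(2√T) − r·K·e^{−rT}·N(d₂) = −5.329290 − 0.684825 = -6.014115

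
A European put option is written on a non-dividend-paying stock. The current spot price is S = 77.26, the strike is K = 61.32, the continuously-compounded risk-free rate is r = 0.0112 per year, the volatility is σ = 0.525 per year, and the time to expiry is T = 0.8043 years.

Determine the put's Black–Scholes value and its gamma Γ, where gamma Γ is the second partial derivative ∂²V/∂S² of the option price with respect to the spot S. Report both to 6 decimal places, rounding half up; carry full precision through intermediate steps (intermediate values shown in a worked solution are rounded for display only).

price = 6.194812
Γ = 0.008307

σ√T = 0.525·√0.8043 = 0.470835
d₁ = (ln(S/K) + (r+σ²/2)T) / (σ√T) = (ln(77.26/61.32) + (0.0112+0.525²/2)·0.8043) / 0.470835 = (0.231070 + 0.119851) / 0.470835 = 0.745317
d₂ = d₁ − σ√T = 0.745317 − 0.470835 = 0.274483
e^{−rT} = e^{−0.0112·0.8043} = 0.991032
N(−d₁) = 0.228040,  N(−d₂) = 0.391857
Put price V = K·e^{−rT}·N(−d₂) − S·N(−d₁) = 23.813184 − 17.618372 = 6.194812
φ(d₁) = (1/√(2π))·e^{−d₁²/2} = 0.302194
Γ = φ(d₁) / (S·σ·√T) = 0.008307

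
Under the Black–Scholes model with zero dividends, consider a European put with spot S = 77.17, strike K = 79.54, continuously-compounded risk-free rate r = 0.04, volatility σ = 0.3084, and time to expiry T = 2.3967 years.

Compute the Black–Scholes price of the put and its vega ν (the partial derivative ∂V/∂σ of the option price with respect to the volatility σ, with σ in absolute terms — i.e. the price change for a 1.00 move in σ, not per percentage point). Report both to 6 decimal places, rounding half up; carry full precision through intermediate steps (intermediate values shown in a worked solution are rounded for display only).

price = 11.777686
ν = 44.405829

σ√T = 0.3084·√2.3967 = 0.477443
d₁ = (ln(S/K) + (r+σ²/2)T) / (σ√T) = (ln(77.17/79.54) + (0.04+0.3084²/2)·2.3967) / 0.477443 = (-0.030249 + 0.209844) / 0.477443 = 0.376159
d₂ = d₁ − σ√T = 0.376159 − 0.477443 = -0.101283
e^{−rT} = e^{−0.04·2.3967} = 0.908584
N(−d₁) = 0.353399,  N(−d₂) = 0.540337
Put price V = K·e^{−rT}·N(−d₂) − S·N(−d₁) = 39.049506 − 27.271820 = 11.777686
φ(d₁) = (1/√(2π))·e^{−d₁²/2} = 0.371693
ν = S·φ(d₁)·√T = 44.405829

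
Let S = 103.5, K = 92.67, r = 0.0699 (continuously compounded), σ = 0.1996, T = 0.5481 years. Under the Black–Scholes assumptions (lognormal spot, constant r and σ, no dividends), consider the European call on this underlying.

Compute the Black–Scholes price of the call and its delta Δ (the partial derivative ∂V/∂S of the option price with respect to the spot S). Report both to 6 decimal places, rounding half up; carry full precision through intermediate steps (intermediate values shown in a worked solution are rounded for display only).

σ√T = 0.1996·√0.5481 = 0.147771
d₁ = (ln(S/K) + (r+σ²/2)T) / (σ√T) = (ln(103.5/92.67) + (0.0699+0.1996²/2)·0.5481) / 0.147771 = (0.110527 + 0.049230) / 0.147771 = 1.081110
d₂ = d₁ − σ√T = 1.081110 − 0.147771 = 0.933339
e^{−rT} = e^{−0.0699·0.5481} = 0.962412
N(d₁) = 0.860176,  N(d₂) = 0.824677
Call price V = S·N(d₁) − K·e^{−rT}·N(d₂) = 89.028214 − 73.550314 = 15.477900
Δ = N(d₁) = 0.860176

price = 15.477900
Δ = 0.860176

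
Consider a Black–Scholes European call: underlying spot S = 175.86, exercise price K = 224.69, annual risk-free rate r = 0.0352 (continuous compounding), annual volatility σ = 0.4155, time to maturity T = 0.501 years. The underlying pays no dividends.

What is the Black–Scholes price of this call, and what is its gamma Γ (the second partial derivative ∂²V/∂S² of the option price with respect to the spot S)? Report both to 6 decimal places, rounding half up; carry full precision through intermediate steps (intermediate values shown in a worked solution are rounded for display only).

σ√T = 0.4155·√0.501 = 0.294097
d₁ = (ln(S/K) + (r+σ²/2)T) / (σ√T) = (ln(175.86/224.69) + (0.0352+0.4155²/2)·0.501) / 0.294097 = (-0.245033 + 0.060882) / 0.294097 = -0.626161
d₂ = d₁ − σ√T = -0.626161 − 0.294097 = -0.920258
e^{−rT} = e^{−0.0352·0.501} = 0.982519
N(d₁) = 0.265605,  N(d₂) = 0.178719
Call price V = S·N(d₁) − K·e^{−rT}·N(d₂) = 46.709219 − 39.454418 = 7.254801
φ(d₁) = (1/√(2π))·e^{−d₁²/2} = 0.327923
Γ = φ(d₁) / (S·σ·√T) = 0.006340

price = 7.254801
Γ = 0.006340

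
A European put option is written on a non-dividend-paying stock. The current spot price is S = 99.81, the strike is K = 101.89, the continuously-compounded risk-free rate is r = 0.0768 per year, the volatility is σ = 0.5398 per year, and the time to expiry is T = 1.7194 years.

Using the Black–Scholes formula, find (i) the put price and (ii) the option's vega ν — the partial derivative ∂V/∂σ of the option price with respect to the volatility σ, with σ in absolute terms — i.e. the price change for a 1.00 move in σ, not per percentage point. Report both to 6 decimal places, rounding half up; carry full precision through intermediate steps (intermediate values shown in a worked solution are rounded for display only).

σ√T = 0.5398·√1.7194 = 0.707818
d₁ = (ln(S/K) + (r+σ²/2)T) / (σ√T) = (ln(99.81/101.89) + (0.0768+0.5398²/2)·1.7194) / 0.707818 = (-0.020625 + 0.382553) / 0.707818 = 0.511329
d₂ = d₁ − σ√T = 0.511329 − 0.707818 = -0.196489
e^{−rT} = e^{−0.0768·1.7194} = 0.876297
N(−d₁) = 0.304560,  N(−d₂) = 0.577886
Put price V = K·e^{−rT}·N(−d₂) − S·N(−d₁) = 51.597112 − 30.398183 = 21.198928
φ(d₁) = (1/√(2π))·e^{−d₁²/2} = 0.350054
ν = S·φ(d₁)·√T = 45.813971

price = 21.198928
ν = 45.813971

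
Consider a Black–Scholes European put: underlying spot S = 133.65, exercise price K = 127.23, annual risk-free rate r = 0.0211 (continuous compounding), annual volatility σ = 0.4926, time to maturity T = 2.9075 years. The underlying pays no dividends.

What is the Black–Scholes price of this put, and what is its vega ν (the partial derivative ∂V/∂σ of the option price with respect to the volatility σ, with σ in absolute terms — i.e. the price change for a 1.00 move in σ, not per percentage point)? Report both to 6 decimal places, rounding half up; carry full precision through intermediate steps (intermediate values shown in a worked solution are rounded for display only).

σ√T = 0.4926·√2.9075 = 0.839952
d₁ = (ln(S/K) + (r+σ²/2)T) / (σ√T) = (ln(133.65/127.23) + (0.0211+0.4926²/2)·2.9075) / 0.839952 = (0.049228 + 0.414108) / 0.839952 = 0.551622
d₂ = d₁ − σ√T = 0.551622 − 0.839952 = -0.288330
e^{−rT} = e^{−0.0211·2.9075} = 0.940496
N(−d₁) = 0.290604,  N(−d₂) = 0.613453
Put price V = K·e^{−rT}·N(−d₂) − S·N(−d₁) = 73.405319 − 38.839193 = 34.566125
φ(d₁) = (1/√(2π))·e^{−d₁²/2} = 0.342638
ν = S·φ(d₁)·√T = 78.084333

price = 34.566125
ν = 78.084333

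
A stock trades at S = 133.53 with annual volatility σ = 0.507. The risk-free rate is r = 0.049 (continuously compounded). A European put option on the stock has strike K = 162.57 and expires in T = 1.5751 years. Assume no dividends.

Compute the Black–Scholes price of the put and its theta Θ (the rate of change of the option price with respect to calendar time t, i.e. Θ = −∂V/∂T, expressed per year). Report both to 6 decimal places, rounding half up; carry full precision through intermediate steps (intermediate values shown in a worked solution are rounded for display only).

σ√T = 0.507·√1.5751 = 0.636300
d₁ = (ln(S/K) + (r+σ²/2)T) / (σ√T) = (ln(133.53/162.57) + (0.049+0.507²/2)·1.5751) / 0.636300 = (-0.196783 + 0.279619) / 0.636300 = 0.130184
d₂ = d₁ − σ√T = 0.130184 − 0.636300 = -0.506116
e^{−rT} = e^{−0.049·1.5751} = 0.925723
N(−d₁) = 0.448210,  N(−d₂) = 0.693612
Put price V = K·e^{−rT}·N(−d₂) − S·N(−d₁) = 104.385072 − 59.849519 = 44.535553
φ(d₁) = (1/√(2π))·e^{−d₁²/2} = 0.395576
Θ = −S·φ(d₁)·σ/(2√T) + r·K·e^{−rT}·N(−d₂) = −10.669218 + 5.114869 = -5.554350

price = 44.535553
Θ = -5.554350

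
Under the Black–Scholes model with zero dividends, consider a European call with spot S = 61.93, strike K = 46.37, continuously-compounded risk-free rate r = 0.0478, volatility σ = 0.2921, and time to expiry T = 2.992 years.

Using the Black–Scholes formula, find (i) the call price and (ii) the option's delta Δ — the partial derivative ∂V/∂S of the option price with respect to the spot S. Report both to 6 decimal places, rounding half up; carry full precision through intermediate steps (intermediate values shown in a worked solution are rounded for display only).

price = 24.430694
Δ = 0.866149

σ√T = 0.2921·√2.992 = 0.505257
d₁ = (ln(S/K) + (r+σ²/2)T) / (σ√T) = (ln(61.93/46.37) + (0.0478+0.2921²/2)·2.992) / 0.505257 = (0.289352 + 0.270660) / 0.505257 = 1.108370
d₂ = d₁ − σ√T = 1.108370 − 0.505257 = 0.603113
e^{−rT} = e^{−0.0478·2.992} = 0.866739
N(d₁) = 0.866149,  N(d₂) = 0.726783
Call price V = S·N(d₁) − K·e^{−rT}·N(d₂) = 53.640612 − 29.209918 = 24.430694
Δ = N(d₁) = 0.866149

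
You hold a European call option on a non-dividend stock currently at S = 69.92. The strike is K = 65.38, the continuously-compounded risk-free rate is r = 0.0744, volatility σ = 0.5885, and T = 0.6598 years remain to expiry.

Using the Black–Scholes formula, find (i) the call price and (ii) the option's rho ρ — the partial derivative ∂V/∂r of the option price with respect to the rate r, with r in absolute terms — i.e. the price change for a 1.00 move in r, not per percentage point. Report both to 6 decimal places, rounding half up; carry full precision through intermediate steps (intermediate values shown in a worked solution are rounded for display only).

σ√T = 0.5885·√0.6598 = 0.478027
d₁ = (ln(S/K) + (r+σ²/2)T) / (σ√T) = (ln(69.92/65.38) + (0.0744+0.5885²/2)·0.6598) / 0.478027 = (0.067135 + 0.163344) / 0.478027 = 0.482147
d₂ = d₁ − σ√T = 0.482147 − 0.478027 = 0.004120
e^{−rT} = e^{−0.0744·0.6598} = 0.952096
N(d₁) = 0.685149,  N(d₂) = 0.501644
Call price V = S·N(d₁) − K·e^{−rT}·N(d₂) = 47.905638 − 31.226339 = 16.679300
ρ = K·T·e^{−rT}·N(d₂) = 20.603138

price = 16.679300
ρ = 20.603138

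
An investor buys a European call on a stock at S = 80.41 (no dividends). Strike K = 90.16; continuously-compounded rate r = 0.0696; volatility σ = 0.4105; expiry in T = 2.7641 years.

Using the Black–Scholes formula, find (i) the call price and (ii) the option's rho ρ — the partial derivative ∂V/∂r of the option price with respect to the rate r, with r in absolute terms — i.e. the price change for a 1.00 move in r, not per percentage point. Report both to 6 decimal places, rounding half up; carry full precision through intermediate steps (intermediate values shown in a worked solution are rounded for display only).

price = 23.814360
ρ = 84.334656

σ√T = 0.4105·√2.7641 = 0.682480
d₁ = (ln(S/K) + (r+σ²/2)T) / (σ√T) = (ln(80.41/90.16) + (0.0696+0.4105²/2)·2.7641) / 0.682480 = (-0.114447 + 0.425271) / 0.682480 = 0.455432
d₂ = d₁ − σ√T = 0.455432 − 0.682480 = -0.227048
e^{−rT} = e^{−0.0696·2.7641} = 0.824992
N(d₁) = 0.675601,  N(d₂) = 0.410193
Call price V = S·N(d₁) − K·e^{−rT}·N(d₂) = 54.325071 − 30.510711 = 23.814360
ρ = K·T·e^{−rT}·N(d₂) = 84.334656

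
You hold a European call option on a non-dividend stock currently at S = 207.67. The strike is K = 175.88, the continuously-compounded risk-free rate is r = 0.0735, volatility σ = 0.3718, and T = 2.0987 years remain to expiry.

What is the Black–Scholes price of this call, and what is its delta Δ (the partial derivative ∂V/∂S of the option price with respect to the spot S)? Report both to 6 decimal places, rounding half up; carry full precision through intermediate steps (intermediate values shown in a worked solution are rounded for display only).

σ√T = 0.3718·√2.0987 = 0.538623
d₁ = (ln(S/K) + (r+σ²/2)T) / (σ√T) = (ln(207.67/175.88) + (0.0735+0.3718²/2)·2.0987) / 0.538623 = (0.166148 + 0.299312) / 0.538623 = 0.864167
d₂ = d₁ − σ√T = 0.864167 − 0.538623 = 0.325545
e^{−rT} = e^{−0.0735·2.0987} = 0.857054
N(d₁) = 0.806252,  N(d₂) = 0.627616
Call price V = S·N(d₁) − K·e^{−rT}·N(d₂) = 167.434343 − 94.605910 = 72.828434
Δ = N(d₁) = 0.806252

price = 72.828434
Δ = 0.806252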